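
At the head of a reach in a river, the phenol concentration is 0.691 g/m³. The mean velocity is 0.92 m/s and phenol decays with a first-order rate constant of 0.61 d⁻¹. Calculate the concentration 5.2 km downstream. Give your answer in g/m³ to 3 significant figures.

Travel time t = 5.2 km / 0.92 m/s = 5200/0.92 = 5652 s = 0.06542 d.
First-order decay: C = 0.691·exp(−0.61·0.06542) = 0.691·0.9609 = 0.664 g/m³.

0.664 g/m³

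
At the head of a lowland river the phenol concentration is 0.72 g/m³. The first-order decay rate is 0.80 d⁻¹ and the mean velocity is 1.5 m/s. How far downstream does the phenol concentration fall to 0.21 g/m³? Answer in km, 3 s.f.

From C = C₀·e^(−kt), t = ln(C₀/C)/k = ln(0.72/0.21)/0.80 = 1.232/0.80 = 1.54 d.
Distance = v·t = 1.5 m/s × 1.331e+05 s = 1.996e+05 m = 199.6 km.

200 km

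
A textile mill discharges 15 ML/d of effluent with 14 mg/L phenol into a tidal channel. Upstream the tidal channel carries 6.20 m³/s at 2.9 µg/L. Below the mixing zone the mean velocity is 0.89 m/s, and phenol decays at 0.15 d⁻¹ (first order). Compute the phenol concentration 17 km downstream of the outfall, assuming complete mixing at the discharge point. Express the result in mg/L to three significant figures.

15 ML/d = 0.1736 m³/s.
2.9 µg/L = 0.0029 mg/L.
After complete mixing, C₀ = (0.1736·14 + 6.2·0.0029) / 6.374 = 0.3842 mg/L.
Travel time t = 1.7e+04 m / 0.89 m/s = 1.91e+04 s = 0.2211 d.
C = 0.3842·exp(−0.15·0.2211) = 0.3842·0.9674 = 0.3716 mg/L.

0.372 mg/L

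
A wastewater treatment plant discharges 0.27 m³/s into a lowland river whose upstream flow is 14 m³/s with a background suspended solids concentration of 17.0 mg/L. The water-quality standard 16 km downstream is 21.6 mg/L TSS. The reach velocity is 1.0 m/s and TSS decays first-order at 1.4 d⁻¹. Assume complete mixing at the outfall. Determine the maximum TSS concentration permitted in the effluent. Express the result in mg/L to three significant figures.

598 mg/L

Travel time to the compliance point: t = 1.6e+04/1.0 = 1.6e+04 s = 0.1852 d; decay factor exp(−1.4·0.1852) = 0.7716.
So the concentration just after mixing may be at most 21.6/0.7716 = 27.99 mg/L.
Mass balance: 27.99·14.27 = 0.27·Cₑ + 14·17.
Cₑ = (399.5 − 238) / 0.27 = 598 mg/L.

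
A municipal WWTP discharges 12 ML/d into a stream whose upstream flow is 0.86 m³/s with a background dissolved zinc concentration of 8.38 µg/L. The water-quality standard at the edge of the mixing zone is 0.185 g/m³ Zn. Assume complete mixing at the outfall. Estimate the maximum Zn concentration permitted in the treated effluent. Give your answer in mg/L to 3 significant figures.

1.28 mg/L

12 ML/d = 0.1389 m³/s.
8.38 µg/L = 0.00838 mg/L.
Mass balance: 0.185·0.9989 = 0.1389·Cₑ + 0.86·0.00838.
Cₑ = (0.1848 − 0.007207) / 0.1389 = 1.279 mg/L.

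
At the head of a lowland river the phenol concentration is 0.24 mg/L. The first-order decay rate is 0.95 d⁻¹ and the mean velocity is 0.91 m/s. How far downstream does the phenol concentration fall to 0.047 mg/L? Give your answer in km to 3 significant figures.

From C = C₀·e^(−kt), t = ln(C₀/C)/k = ln(0.24/0.047)/0.95 = 1.63/0.95 = 1.716 d.
Distance = v·t = 0.91 m/s × 1.483e+05 s = 1.349e+05 m = 134.9 km.

135 km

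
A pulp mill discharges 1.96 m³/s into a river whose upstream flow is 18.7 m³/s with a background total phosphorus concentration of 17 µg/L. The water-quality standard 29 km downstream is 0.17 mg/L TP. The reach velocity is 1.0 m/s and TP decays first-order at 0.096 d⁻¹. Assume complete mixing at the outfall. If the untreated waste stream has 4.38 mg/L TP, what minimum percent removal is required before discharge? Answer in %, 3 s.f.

61.5 %

17 µg/L = 0.017 mg/L.
Travel time to the compliance point: t = 2.9e+04/1.0 = 2.9e+04 s = 0.3356 d; decay factor exp(−0.096·0.3356) = 0.9683.
So the concentration just after mixing may be at most 0.17/0.9683 = 0.1756 mg/L.
Mass balance: 0.1756·20.66 = 1.96·Cₑ + 18.7·0.017.
Cₑ = (3.627 − 0.3179) / 1.96 = 1.688 mg/L.
Required removal = 1 − 1.688/4.38 = 61.45 %.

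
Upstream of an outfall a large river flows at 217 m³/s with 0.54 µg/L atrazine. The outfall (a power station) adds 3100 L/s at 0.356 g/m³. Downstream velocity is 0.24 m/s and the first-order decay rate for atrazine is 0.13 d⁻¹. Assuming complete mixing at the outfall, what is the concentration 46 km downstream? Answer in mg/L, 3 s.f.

3100 L/s = 3.1 m³/s.
0.54 µg/L = 0.00054 mg/L.
After complete mixing, C₀ = (3.1·0.356 + 217·0.00054) / 220.1 = 0.005546 mg/L.
Travel time t = 4.6e+04 m / 0.24 m/s = 1.917e+05 s = 2.218 d.
C = 0.005546·exp(−0.13·2.218) = 0.005546·0.7495 = 0.004157 mg/L.

0.00416 mg/L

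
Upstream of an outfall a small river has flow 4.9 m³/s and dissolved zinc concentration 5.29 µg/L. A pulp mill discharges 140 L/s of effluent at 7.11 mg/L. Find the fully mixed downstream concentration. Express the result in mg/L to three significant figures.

140 L/s = 0.14 m³/s.
5.29 µg/L = 0.00529 mg/L.
Flow-weighted mixing gives C = (0.14·7.11 + 4.9·0.00529) / (0.14 + 4.9) = 1.021/5.04 = 0.2026 mg/L.

0.203 mg/L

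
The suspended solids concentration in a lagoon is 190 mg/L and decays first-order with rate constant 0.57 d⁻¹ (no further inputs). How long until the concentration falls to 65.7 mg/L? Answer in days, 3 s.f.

t = ln(C₀/C)/k = ln(190/65.7)/0.57 = 1.062/0.57 = 1.863 d.

1.86 d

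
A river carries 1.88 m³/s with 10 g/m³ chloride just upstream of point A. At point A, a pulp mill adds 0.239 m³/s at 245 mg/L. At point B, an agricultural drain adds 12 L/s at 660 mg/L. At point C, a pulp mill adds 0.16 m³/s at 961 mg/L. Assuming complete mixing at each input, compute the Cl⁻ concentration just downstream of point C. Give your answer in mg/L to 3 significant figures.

After input A: C = (1.88·10 + 0.239·245) / 2.119 = 36.51 mg/L.
12 L/s = 0.012 m³/s.
After input B: C = (2.119·36.51 + 0.012·660) / 2.131 = 40.02 mg/L.
After input C: C = (2.131·40.02 + 0.16·961) / 2.291 = 104.3 mg/L.

104 mg/L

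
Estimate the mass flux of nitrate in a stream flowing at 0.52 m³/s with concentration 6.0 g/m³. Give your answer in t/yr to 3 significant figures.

98.5 t/yr

Mass flux = Q·C = 0.52 m³/s × 6 g/m³ = 3.12 g/s.
= 3.12 g/s × 31.56 = 98.46 t/yr.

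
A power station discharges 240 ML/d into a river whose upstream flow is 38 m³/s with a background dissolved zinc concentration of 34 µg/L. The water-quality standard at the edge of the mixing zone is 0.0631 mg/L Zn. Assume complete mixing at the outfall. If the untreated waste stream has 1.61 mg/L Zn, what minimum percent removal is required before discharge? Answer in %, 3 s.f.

240 ML/d = 2.778 m³/s.
34 µg/L = 0.034 mg/L.
Mass balance: 0.0631·40.78 = 2.778·Cₑ + 38·0.034.
Cₑ = (2.573 − 1.292) / 2.778 = 0.4612 mg/L.
Required removal = 1 − 0.4612/1.61 = 71.35 %.

71.4 %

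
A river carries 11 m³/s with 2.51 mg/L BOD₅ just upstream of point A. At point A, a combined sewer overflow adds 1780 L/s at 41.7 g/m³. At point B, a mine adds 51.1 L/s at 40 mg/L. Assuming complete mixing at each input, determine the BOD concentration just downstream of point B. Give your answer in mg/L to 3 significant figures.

1780 L/s = 1.78 m³/s.
After input A: C = (11·2.51 + 1.78·41.7) / 12.78 = 7.968 mg/L.
51.1 L/s = 0.0511 m³/s.
After input B: C = (12.78·7.968 + 0.0511·40) / 12.83 = 8.096 mg/L.

8.10 mg/L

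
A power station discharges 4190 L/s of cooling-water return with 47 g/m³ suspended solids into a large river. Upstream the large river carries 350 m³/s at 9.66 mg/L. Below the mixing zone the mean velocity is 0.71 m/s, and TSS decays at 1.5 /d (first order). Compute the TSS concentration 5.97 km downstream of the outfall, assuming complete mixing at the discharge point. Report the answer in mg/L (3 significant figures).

8.73 mg/L

4190 L/s = 4.19 m³/s.
After complete mixing, C₀ = (4.19·47 + 350·9.66) / 354.2 = 10.1 mg/L.
Travel time t = 5970 m / 0.71 m/s = 8408 s = 0.09732 d.
C = 10.1·exp(−1.5·0.09732) = 10.1·0.8642 = 8.73 mg/L.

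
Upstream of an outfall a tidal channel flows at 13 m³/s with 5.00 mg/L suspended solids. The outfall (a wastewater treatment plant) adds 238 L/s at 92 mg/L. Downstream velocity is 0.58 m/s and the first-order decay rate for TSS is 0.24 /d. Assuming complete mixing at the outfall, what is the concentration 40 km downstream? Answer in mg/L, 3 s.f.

238 L/s = 0.238 m³/s.
After complete mixing, C₀ = (0.238·92 + 13·5) / 13.24 = 6.564 mg/L.
Travel time t = 4e+04 m / 0.58 m/s = 6.897e+04 s = 0.7982 d.
C = 6.564·exp(−0.24·0.7982) = 6.564·0.8257 = 5.42 mg/L.

5.42 mg/L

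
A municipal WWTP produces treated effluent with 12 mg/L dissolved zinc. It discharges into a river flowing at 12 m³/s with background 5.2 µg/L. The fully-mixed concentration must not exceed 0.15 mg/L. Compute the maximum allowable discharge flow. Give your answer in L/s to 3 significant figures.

5.2 µg/L = 0.0052 mg/L.
Mass balance at complete mixing: C_std·(Q_w + Q_r) = Q_w·C_e + Q_r·C_b.
Rearranging, Q_w = Q_r·(C_std − C_b)/(C_e − C_std) = 12·(0.15 − 0.0052) / (12 − 0.15) = 0.1466 m³/s.
= 146.6 L/s.

147 L/s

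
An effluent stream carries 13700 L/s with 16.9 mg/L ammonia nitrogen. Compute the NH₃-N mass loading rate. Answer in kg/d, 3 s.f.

20000 kg/d

13700 L/s = 13.7 m³/s.
Mass flux = Q·C = 13.7 m³/s × 16.9 g/m³ = 231.5 g/s.
= 231.5 g/s × 86.4 = 2e+04 kg/d.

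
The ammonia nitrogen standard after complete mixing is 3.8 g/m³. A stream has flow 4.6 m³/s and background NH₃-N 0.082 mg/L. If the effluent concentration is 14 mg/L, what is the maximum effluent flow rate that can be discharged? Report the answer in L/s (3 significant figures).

1680 L/s

Mass balance at complete mixing: C_std·(Q_w + Q_r) = Q_w·C_e + Q_r·C_b.
Rearranging, Q_w = Q_r·(C_std − C_b)/(C_e − C_std) = 4.6·(3.8 − 0.082) / (14 − 3.8) = 1.677 m³/s.
= 1677 L/s.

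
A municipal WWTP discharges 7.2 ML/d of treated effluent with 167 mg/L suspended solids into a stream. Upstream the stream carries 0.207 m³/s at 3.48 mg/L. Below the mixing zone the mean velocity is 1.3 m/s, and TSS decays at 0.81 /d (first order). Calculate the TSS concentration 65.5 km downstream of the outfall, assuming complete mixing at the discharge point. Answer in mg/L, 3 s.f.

7.2 ML/d = 0.08333 m³/s.
After complete mixing, C₀ = (0.08333·167 + 0.207·3.48) / 0.2903 = 50.41 mg/L.
Travel time t = 6.55e+04 m / 1.3 m/s = 5.038e+04 s = 0.5832 d.
C = 50.41·exp(−0.81·0.5832) = 50.41·0.6235 = 31.44 mg/L.

31.4 mg/L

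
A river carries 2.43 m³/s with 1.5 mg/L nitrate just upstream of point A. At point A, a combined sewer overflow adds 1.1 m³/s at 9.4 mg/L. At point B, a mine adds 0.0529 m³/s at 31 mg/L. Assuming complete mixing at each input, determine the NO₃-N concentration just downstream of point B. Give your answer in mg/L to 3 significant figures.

4.36 mg/L

After input A: C = (2.43·1.5 + 1.1·9.4) / 3.53 = 3.962 mg/L.
After input B: C = (3.53·3.962 + 0.0529·31) / 3.583 = 4.361 mg/L.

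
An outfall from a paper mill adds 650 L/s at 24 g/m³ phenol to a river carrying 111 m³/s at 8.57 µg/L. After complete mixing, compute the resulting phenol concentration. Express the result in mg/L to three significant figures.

650 L/s = 0.65 m³/s.
8.57 µg/L = 0.00857 mg/L.
By mass balance at complete mixing, C = (0.65·24 + 111·0.00857) / (0.65 + 111) = 16.55/111.7 = 0.1482 mg/L.

0.148 mg/L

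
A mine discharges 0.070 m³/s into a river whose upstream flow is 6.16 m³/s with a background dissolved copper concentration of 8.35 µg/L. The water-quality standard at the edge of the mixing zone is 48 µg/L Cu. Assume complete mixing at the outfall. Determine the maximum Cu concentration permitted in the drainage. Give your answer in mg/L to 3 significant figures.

8.35 µg/L = 0.00835 mg/L.
48 µg/L = 0.048 mg/L.
Mass balance: 0.048·6.23 = 0.07·Cₑ + 6.16·0.00835.
Cₑ = (0.299 − 0.05144) / 0.07 = 3.537 mg/L.

3.54 mg/L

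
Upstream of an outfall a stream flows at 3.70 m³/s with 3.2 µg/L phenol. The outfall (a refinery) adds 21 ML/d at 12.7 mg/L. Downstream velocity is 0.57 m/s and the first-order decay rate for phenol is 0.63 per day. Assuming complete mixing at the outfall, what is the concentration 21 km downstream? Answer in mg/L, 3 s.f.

0.601 mg/L

21 ML/d = 0.2431 m³/s.
3.2 µg/L = 0.0032 mg/L.
After complete mixing, C₀ = (0.2431·12.7 + 3.7·0.0032) / 3.943 = 0.7858 mg/L.
Travel time t = 2.1e+04 m / 0.57 m/s = 3.684e+04 s = 0.4264 d.
C = 0.7858·exp(−0.63·0.4264) = 0.7858·0.7644 = 0.6007 mg/L.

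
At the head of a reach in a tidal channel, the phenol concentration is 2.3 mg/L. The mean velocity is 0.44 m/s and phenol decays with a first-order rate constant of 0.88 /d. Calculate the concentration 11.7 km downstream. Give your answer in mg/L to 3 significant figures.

Travel time t = 11.7 km / 0.44 m/s = 1.17e+04/0.44 = 2.659e+04 s = 0.3078 d.
First-order decay: C = 2.3·exp(−0.88·0.3078) = 2.3·0.7627 = 1.754 mg/L.

1.75 mg/L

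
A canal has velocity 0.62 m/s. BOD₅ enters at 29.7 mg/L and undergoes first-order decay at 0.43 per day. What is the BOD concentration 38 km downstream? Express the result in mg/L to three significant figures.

21.9 mg/L

Travel time t = 38 km / 0.62 m/s = 3.8e+04/0.62 = 6.129e+04 s = 0.7094 d.
First-order decay: C = 29.7·exp(−0.43·0.7094) = 29.7·0.7371 = 21.89 mg/L.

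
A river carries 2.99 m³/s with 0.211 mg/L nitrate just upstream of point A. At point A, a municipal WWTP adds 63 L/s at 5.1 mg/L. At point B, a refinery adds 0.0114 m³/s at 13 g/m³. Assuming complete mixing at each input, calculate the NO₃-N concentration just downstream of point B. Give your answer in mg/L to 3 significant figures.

63 L/s = 0.063 m³/s.
After input A: C = (2.99·0.211 + 0.063·5.1) / 3.053 = 0.3119 mg/L.
After input B: C = (3.053·0.3119 + 0.0114·13) / 3.064 = 0.3591 mg/L.

0.359 mg/L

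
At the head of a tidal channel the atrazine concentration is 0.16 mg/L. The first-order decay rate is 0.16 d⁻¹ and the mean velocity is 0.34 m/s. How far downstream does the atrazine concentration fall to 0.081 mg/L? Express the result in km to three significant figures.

125 km

From C = C₀·e^(−kt), t = ln(C₀/C)/k = ln(0.16/0.081)/0.16 = 0.6807/0.16 = 4.255 d.
Distance = v·t = 0.34 m/s × 3.676e+05 s = 1.25e+05 m = 125 km.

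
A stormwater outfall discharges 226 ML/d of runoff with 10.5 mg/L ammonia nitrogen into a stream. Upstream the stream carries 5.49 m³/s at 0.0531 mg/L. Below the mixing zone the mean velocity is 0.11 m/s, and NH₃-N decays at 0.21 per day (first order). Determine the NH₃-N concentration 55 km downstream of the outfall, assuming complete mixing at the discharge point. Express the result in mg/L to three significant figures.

226 ML/d = 2.616 m³/s.
After complete mixing, C₀ = (2.616·10.5 + 5.49·0.0531) / 8.106 = 3.424 mg/L.
Travel time t = 5.5e+04 m / 0.11 m/s = 5e+05 s = 5.787 d.
C = 3.424·exp(−0.21·5.787) = 3.424·0.2966 = 1.016 mg/L.

1.02 mg/L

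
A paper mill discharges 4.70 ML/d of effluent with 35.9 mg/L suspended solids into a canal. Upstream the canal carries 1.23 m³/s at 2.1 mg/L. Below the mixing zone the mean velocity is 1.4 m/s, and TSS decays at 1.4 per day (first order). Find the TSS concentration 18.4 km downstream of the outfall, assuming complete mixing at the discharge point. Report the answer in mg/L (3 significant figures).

2.85 mg/L

4.70 ML/d = 0.0544 m³/s.
After complete mixing, C₀ = (0.0544·35.9 + 1.23·2.1) / 1.284 = 3.532 mg/L.
Travel time t = 1.84e+04 m / 1.4 m/s = 1.314e+04 s = 0.1521 d.
C = 3.532·exp(−1.4·0.1521) = 3.532·0.8082 = 2.854 mg/L.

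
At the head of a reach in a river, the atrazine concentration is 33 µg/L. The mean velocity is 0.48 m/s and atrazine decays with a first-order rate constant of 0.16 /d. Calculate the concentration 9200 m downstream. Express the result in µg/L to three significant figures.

Travel time t = 9200 m / 0.48 m/s = 9200/0.48 = 1.917e+04 s = 0.2218 d.
First-order decay: C = 33·exp(−0.16·0.2218) = 33·0.9651 = 31.85 µg/L.

31.8 µg/L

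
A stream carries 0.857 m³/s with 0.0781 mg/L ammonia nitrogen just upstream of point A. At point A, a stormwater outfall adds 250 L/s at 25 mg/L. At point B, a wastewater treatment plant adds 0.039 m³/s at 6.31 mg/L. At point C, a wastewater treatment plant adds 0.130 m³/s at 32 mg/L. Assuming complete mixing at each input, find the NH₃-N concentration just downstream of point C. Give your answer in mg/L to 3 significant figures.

250 L/s = 0.25 m³/s.
After input A: C = (0.857·0.0781 + 0.25·25) / 1.107 = 5.706 mg/L.
After input B: C = (1.107·5.706 + 0.039·6.31) / 1.146 = 5.727 mg/L.
After input C: C = (1.146·5.727 + 0.13·32) / 1.276 = 8.404 mg/L.

8.40 mg/L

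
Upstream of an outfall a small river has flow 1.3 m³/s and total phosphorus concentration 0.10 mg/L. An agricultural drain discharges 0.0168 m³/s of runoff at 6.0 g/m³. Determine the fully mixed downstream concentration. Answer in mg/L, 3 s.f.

0.175 mg/L

Conservation of mass across the mixing zone: C = (0.0168·6 + 1.3·0.1) / (0.0168 + 1.3) = 0.2308/1.317 = 0.1753 mg/L.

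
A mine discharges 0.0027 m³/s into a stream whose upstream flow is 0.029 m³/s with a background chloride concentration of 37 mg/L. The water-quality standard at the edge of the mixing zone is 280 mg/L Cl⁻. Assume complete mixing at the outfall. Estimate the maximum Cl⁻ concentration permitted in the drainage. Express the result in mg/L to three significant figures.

2890 mg/L

Mass balance: 280·0.0317 = 0.0027·Cₑ + 0.029·37.
Cₑ = (8.876 − 1.073) / 0.0027 = 2890 mg/L.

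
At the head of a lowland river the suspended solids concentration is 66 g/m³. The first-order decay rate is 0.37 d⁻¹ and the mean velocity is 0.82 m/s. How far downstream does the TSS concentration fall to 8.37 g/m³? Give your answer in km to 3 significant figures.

From C = C₀·e^(−kt), t = ln(C₀/C)/k = ln(66/8.37)/0.37 = 2.065/0.37 = 5.581 d.
Distance = v·t = 0.82 m/s × 4.822e+05 s = 3.954e+05 m = 395.4 km.

395 km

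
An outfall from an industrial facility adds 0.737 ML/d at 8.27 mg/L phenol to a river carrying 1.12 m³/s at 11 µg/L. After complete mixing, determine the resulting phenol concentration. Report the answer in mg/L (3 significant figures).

0.737 ML/d = 0.00853 m³/s.
11 µg/L = 0.011 mg/L.
Conservation of mass across the mixing zone: C = (0.00853·8.27 + 1.12·0.011) / (0.00853 + 1.12) = 0.08286/1.129 = 0.07343 mg/L.

0.0734 mg/L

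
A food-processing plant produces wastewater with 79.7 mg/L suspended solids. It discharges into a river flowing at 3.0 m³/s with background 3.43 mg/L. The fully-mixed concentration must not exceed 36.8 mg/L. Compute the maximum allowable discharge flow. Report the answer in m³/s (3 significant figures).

2.33 m³/s

Mass balance at complete mixing: C_std·(Q_w + Q_r) = Q_w·C_e + Q_r·C_b.
Rearranging, Q_w = Q_r·(C_std − C_b)/(C_e − C_std) = 3.0·(36.8 − 3.43) / (79.7 − 36.8) = 2.334 m³/s.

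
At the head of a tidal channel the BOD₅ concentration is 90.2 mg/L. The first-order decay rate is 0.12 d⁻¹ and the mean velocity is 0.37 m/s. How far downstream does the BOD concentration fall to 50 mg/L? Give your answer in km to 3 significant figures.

157 km

From C = C₀·e^(−kt), t = ln(C₀/C)/k = ln(90.2/50)/0.12 = 0.59/0.12 = 4.917 d.
Distance = v·t = 0.37 m/s × 4.248e+05 s = 1.572e+05 m = 157.2 km.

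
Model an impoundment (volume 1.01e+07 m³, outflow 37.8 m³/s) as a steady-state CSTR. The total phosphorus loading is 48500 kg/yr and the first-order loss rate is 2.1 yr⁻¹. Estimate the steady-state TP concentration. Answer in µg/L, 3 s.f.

Outflow Q = 37.8 m³/s × 3.156e+07 s/yr = 1.193e+09 m³/yr.
Steady-state CSTR mass balance: W = Q·C + k·V·C, so C = W/(Q + kV).
Q + kV = 1.193e+09 + 2.1·1.01e+07 = 1.214e+09 m³/yr.
C = 48500/1.214e+09 = 3.995e-05 kg/m³ = 0.03995 mg/L = 39.95 µg/L.

39.9 µg/L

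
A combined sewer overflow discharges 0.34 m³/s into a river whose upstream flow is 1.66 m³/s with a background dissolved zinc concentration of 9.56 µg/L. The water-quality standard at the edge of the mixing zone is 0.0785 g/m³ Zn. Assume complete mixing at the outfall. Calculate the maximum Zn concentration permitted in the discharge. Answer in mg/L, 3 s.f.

9.56 µg/L = 0.00956 mg/L.
Mass balance: 0.0785·2 = 0.34·Cₑ + 1.66·0.00956.
Cₑ = (0.157 − 0.01587) / 0.34 = 0.4151 mg/L.

0.415 mg/L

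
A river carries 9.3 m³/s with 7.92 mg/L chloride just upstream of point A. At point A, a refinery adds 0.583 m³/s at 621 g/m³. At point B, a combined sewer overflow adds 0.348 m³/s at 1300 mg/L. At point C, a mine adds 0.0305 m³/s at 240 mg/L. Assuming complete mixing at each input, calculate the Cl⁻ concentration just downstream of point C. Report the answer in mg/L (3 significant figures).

After input A: C = (9.3·7.92 + 0.583·621) / 9.883 = 44.09 mg/L.
After input B: C = (9.883·44.09 + 0.348·1300) / 10.23 = 86.8 mg/L.
After input C: C = (10.23·86.8 + 0.0305·240) / 10.26 = 87.26 mg/L.

87.3 mg/L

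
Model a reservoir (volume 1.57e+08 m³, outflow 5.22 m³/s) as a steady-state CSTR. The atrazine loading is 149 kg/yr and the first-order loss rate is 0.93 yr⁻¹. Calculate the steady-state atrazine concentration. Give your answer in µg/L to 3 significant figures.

Outflow Q = 5.22 m³/s × 3.156e+07 s/yr = 1.647e+08 m³/yr.
Steady-state CSTR mass balance: W = Q·C + k·V·C, so C = W/(Q + kV).
Q + kV = 1.647e+08 + 0.93·1.57e+08 = 3.107e+08 m³/yr.
C = 149/3.107e+08 = 4.795e-07 kg/m³ = 0.0004795 mg/L = 0.4795 µg/L.

0.479 µg/L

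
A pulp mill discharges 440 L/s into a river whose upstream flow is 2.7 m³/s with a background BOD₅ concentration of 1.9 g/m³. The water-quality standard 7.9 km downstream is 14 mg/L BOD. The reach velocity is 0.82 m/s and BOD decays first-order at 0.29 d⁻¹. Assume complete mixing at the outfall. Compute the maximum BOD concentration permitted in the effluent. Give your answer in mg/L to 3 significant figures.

91.5 mg/L

440 L/s = 0.44 m³/s.
Travel time to the compliance point: t = 7900/0.82 = 9634 s = 0.1115 d; decay factor exp(−0.29·0.1115) = 0.9682.
So the concentration just after mixing may be at most 14/0.9682 = 14.46 mg/L.
Mass balance: 14.46·3.14 = 0.44·Cₑ + 2.7·1.9.
Cₑ = (45.4 − 5.13) / 0.44 = 91.53 mg/L.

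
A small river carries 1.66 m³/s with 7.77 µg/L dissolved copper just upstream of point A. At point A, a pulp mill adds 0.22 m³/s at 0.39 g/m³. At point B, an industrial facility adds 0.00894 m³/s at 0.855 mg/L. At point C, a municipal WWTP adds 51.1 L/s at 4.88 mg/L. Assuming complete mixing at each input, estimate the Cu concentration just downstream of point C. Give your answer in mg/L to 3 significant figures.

0.183 mg/L

7.77 µg/L = 0.00777 mg/L.
After input A: C = (1.66·0.00777 + 0.22·0.39) / 1.88 = 0.0525 mg/L.
After input B: C = (1.88·0.0525 + 0.00894·0.855) / 1.889 = 0.0563 mg/L.
51.1 L/s = 0.0511 m³/s.
After input C: C = (1.889·0.0563 + 0.0511·4.88) / 1.94 = 0.1834 mg/L.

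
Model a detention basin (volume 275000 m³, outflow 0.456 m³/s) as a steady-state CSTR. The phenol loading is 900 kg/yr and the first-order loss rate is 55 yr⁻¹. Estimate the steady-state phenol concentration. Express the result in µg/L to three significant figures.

Outflow Q = 0.456 m³/s × 3.156e+07 s/yr = 1.439e+07 m³/yr.
Steady-state CSTR mass balance: W = Q·C + k·V·C, so C = W/(Q + kV).
Q + kV = 1.439e+07 + 55·275000 = 2.952e+07 m³/yr.
C = 900/2.952e+07 = 3.049e-05 kg/m³ = 0.03049 mg/L = 30.49 µg/L.

30.5 µg/L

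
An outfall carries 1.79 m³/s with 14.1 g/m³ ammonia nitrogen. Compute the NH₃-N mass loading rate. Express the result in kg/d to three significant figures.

Mass flux = Q·C = 1.79 m³/s × 14.1 g/m³ = 25.24 g/s.
= 25.24 g/s × 86.4 = 2181 kg/d.

2180 kg/d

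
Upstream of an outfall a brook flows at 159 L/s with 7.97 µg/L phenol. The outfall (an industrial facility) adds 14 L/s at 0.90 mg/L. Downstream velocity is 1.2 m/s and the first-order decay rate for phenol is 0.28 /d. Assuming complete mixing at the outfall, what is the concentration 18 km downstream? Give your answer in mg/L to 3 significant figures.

0.0764 mg/L

14 L/s = 0.014 m³/s.
159 L/s = 0.159 m³/s.
7.97 µg/L = 0.00797 mg/L.
After complete mixing, C₀ = (0.014·0.9 + 0.159·0.00797) / 0.173 = 0.08016 mg/L.
Travel time t = 1.8e+04 m / 1.2 m/s = 1.5e+04 s = 0.1736 d.
C = 0.08016·exp(−0.28·0.1736) = 0.08016·0.9526 = 0.07635 mg/L.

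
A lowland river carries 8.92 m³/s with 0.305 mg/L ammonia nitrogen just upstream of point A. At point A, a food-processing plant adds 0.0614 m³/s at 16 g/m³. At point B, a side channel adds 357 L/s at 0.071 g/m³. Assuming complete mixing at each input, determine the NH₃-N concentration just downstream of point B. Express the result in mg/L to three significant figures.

0.399 mg/L

After input A: C = (8.92·0.305 + 0.0614·16) / 8.981 = 0.4123 mg/L.
357 L/s = 0.357 m³/s.
After input B: C = (8.981·0.4123 + 0.357·0.071) / 9.338 = 0.3992 mg/L.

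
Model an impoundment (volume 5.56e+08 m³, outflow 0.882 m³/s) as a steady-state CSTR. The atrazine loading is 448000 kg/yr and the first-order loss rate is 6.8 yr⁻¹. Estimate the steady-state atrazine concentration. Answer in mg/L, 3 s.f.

0.118 mg/L

Outflow Q = 0.882 m³/s × 3.156e+07 s/yr = 2.783e+07 m³/yr.
Steady-state CSTR mass balance: W = Q·C + k·V·C, so C = W/(Q + kV).
Q + kV = 2.783e+07 + 6.8·5.56e+08 = 3.809e+09 m³/yr.
C = 448000/3.809e+09 = 0.0001176 kg/m³ = 0.1176 mg/L.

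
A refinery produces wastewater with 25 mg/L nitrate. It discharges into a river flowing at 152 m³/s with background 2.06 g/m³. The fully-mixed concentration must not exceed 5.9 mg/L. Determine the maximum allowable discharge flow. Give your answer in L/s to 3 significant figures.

Mass balance at complete mixing: C_std·(Q_w + Q_r) = Q_w·C_e + Q_r·C_b.
Rearranging, Q_w = Q_r·(C_std − C_b)/(C_e − C_std) = 152·(5.9 − 2.06) / (25 − 5.9) = 30.56 m³/s.
= 3.056e+04 L/s.

30600 L/s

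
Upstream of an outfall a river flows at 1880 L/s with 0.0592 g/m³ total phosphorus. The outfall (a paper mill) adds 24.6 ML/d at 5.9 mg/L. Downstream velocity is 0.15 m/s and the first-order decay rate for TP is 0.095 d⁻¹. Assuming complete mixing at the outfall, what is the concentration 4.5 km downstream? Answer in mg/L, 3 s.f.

24.6 ML/d = 0.2847 m³/s.
1880 L/s = 1.88 m³/s.
After complete mixing, C₀ = (0.2847·5.9 + 1.88·0.0592) / 2.165 = 0.8274 mg/L.
Travel time t = 4500 m / 0.15 m/s = 3e+04 s = 0.3472 d.
C = 0.8274·exp(−0.095·0.3472) = 0.8274·0.9676 = 0.8006 mg/L.

0.801 mg/L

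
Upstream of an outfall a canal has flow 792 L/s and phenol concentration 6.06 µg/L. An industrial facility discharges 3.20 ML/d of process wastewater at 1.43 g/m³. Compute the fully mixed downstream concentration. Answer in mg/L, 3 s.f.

3.20 ML/d = 0.03704 m³/s.
792 L/s = 0.792 m³/s.
6.06 µg/L = 0.00606 mg/L.
Conservation of mass across the mixing zone: C = (0.03704·1.43 + 0.792·0.00606) / (0.03704 + 0.792) = 0.05776/0.829 = 0.06967 mg/L.

0.0697 mg/L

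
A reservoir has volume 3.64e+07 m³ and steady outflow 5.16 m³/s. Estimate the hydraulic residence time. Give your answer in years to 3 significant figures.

0.224 yr

Q = 5.16 m³/s × 3.156e+07 s/yr = 1.628e+08 m³/yr.
Hydraulic residence time τ = V/Q = 3.64e+07/1.628e+08 = 0.2235 yr.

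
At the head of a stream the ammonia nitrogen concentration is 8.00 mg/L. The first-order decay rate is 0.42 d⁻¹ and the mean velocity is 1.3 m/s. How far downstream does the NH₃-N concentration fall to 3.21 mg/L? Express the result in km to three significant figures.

244 km

From C = C₀·e^(−kt), t = ln(C₀/C)/k = ln(8.00/3.21)/0.42 = 0.9132/0.42 = 2.174 d.
Distance = v·t = 1.3 m/s × 1.879e+05 s = 2.442e+05 m = 244.2 km.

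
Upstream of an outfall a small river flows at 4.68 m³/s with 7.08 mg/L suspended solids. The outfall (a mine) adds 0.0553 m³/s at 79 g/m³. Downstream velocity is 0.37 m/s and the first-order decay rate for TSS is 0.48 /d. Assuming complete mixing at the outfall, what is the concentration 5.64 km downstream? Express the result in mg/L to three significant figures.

7.28 mg/L

After complete mixing, C₀ = (0.0553·79 + 4.68·7.08) / 4.735 = 7.92 mg/L.
Travel time t = 5640 m / 0.37 m/s = 1.524e+04 s = 0.1764 d.
C = 7.92·exp(−0.48·0.1764) = 7.92·0.9188 = 7.277 mg/L.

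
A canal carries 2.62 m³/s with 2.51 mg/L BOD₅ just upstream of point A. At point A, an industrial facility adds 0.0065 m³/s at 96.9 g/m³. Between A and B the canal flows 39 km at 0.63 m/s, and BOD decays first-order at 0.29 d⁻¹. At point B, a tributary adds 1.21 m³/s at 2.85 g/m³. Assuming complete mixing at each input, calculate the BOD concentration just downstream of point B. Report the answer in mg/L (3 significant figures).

After input A: C = (2.62·2.51 + 0.0065·96.9) / 2.627 = 2.744 mg/L.
Over the 39 km reach to input B (t = 6.19e+04 s = 0.7165 d), decay gives C = 2.744·exp(−0.29·0.7165) = 2.229 mg/L.
After input B: C = (2.627·2.229 + 1.21·2.85) / 3.837 = 2.425 mg/L.

2.42 mg/L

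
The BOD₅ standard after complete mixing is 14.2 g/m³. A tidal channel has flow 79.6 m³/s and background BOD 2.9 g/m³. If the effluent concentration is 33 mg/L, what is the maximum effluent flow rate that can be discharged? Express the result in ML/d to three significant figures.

4130 ML/d

Mass balance at complete mixing: C_std·(Q_w + Q_r) = Q_w·C_e + Q_r·C_b.
Rearranging, Q_w = Q_r·(C_std − C_b)/(C_e − C_std) = 79.6·(14.2 − 2.9) / (33 − 14.2) = 47.84 m³/s.
= 4134 ML/d.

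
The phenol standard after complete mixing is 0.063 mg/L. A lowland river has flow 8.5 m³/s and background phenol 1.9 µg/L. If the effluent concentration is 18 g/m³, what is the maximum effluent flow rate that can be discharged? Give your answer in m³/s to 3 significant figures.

1.9 µg/L = 0.0019 mg/L.
Mass balance at complete mixing: C_std·(Q_w + Q_r) = Q_w·C_e + Q_r·C_b.
Rearranging, Q_w = Q_r·(C_std − C_b)/(C_e − C_std) = 8.5·(0.063 − 0.0019) / (18 − 0.063) = 0.02895 m³/s.

0.0290 m³/s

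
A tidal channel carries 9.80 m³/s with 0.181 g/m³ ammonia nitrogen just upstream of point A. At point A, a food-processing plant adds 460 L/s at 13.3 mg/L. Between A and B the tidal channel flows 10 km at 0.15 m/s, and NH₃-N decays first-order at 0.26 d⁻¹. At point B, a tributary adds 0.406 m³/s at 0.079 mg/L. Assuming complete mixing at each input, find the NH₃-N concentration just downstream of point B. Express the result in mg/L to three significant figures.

0.608 mg/L

460 L/s = 0.46 m³/s.
After input A: C = (9.8·0.181 + 0.46·13.3) / 10.26 = 0.7692 mg/L.
Over the 10 km reach to input B (t = 6.667e+04 s = 0.7716 d), decay gives C = 0.7692·exp(−0.26·0.7716) = 0.6294 mg/L.
After input B: C = (10.26·0.6294 + 0.406·0.079) / 10.67 = 0.6084 mg/L.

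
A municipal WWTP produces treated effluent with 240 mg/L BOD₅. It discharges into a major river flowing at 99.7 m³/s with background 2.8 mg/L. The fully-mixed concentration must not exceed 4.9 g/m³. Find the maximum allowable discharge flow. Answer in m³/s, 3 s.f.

0.891 m³/s

Mass balance at complete mixing: C_std·(Q_w + Q_r) = Q_w·C_e + Q_r·C_b.
Rearranging, Q_w = Q_r·(C_std − C_b)/(C_e − C_std) = 99.7·(4.9 − 2.8) / (240 − 4.9) = 0.8906 m³/s.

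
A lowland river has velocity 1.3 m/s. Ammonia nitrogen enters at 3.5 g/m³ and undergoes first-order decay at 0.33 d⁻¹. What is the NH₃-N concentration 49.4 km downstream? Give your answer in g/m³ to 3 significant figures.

Travel time t = 49.4 km / 1.3 m/s = 4.94e+04/1.3 = 3.8e+04 s = 0.4398 d.
First-order decay: C = 3.5·exp(−0.33·0.4398) = 3.5·0.8649 = 3.027 g/m³.

3.03 g/m³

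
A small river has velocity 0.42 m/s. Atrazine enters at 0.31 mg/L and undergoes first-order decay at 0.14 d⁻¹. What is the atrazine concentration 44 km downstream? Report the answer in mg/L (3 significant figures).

Travel time t = 44 km / 0.42 m/s = 4.4e+04/0.42 = 1.048e+05 s = 1.213 d.
First-order decay: C = 0.31·exp(−0.14·1.213) = 0.31·0.8439 = 0.2616 mg/L.

0.262 mg/L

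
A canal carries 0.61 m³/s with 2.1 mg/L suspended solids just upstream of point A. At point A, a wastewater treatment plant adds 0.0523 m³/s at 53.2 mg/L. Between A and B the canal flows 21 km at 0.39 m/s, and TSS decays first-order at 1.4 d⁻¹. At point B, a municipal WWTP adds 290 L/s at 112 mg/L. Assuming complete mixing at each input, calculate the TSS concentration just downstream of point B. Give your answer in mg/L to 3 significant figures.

35.9 mg/L

After input A: C = (0.61·2.1 + 0.0523·53.2) / 0.6623 = 6.135 mg/L.
Over the 21 km reach to input B (t = 5.385e+04 s = 0.6232 d), decay gives C = 6.135·exp(−1.4·0.6232) = 2.564 mg/L.
290 L/s = 0.29 m³/s.
After input B: C = (0.6623·2.564 + 0.29·112) / 0.9523 = 35.89 mg/L.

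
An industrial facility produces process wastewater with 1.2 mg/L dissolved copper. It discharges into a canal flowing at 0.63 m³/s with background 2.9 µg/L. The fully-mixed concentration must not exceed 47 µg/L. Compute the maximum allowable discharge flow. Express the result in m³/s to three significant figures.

2.9 µg/L = 0.0029 mg/L.
47 µg/L = 0.047 mg/L.
Mass balance at complete mixing: C_std·(Q_w + Q_r) = Q_w·C_e + Q_r·C_b.
Rearranging, Q_w = Q_r·(C_std − C_b)/(C_e − C_std) = 0.63·(0.047 − 0.0029) / (1.2 − 0.047) = 0.0241 m³/s.

0.0241 m³/s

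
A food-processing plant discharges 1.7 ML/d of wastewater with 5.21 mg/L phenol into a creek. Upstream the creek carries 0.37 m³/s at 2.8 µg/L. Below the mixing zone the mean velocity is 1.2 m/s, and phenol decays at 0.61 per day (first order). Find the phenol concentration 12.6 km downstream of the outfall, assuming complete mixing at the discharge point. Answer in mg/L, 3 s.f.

0.247 mg/L

1.7 ML/d = 0.01968 m³/s.
2.8 µg/L = 0.0028 mg/L.
After complete mixing, C₀ = (0.01968·5.21 + 0.37·0.0028) / 0.3897 = 0.2657 mg/L.
Travel time t = 1.26e+04 m / 1.2 m/s = 1.05e+04 s = 0.1215 d.
C = 0.2657·exp(−0.61·0.1215) = 0.2657·0.9285 = 0.2467 mg/L.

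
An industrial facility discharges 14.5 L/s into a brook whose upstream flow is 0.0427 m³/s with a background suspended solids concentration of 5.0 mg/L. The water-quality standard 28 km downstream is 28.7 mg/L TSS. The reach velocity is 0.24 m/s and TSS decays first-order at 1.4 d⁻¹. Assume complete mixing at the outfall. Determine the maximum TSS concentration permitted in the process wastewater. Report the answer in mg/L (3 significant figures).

735 mg/L

14.5 L/s = 0.0145 m³/s.
Travel time to the compliance point: t = 2.8e+04/0.24 = 1.167e+05 s = 1.35 d; decay factor exp(−1.4·1.35) = 0.151.
So the concentration just after mixing may be at most 28.7/0.151 = 190.1 mg/L.
Mass balance: 190.1·0.0572 = 0.0145·Cₑ + 0.0427·5.
Cₑ = (10.87 − 0.2135) / 0.0145 = 735 mg/L.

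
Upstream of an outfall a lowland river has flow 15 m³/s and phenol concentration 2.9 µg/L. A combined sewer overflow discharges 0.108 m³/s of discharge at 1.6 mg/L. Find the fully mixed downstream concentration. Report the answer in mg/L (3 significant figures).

2.9 µg/L = 0.0029 mg/L.
Flow-weighted mixing gives C = (0.108·1.6 + 15·0.0029) / (0.108 + 15) = 0.2163/15.11 = 0.01432 mg/L.

0.0143 mg/L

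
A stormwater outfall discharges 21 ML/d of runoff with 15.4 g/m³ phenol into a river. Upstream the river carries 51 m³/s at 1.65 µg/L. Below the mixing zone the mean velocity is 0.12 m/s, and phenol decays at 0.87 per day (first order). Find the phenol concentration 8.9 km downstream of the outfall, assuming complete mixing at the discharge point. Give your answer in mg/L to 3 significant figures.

0.0354 mg/L

21 ML/d = 0.2431 m³/s.
1.65 µg/L = 0.00165 mg/L.
After complete mixing, C₀ = (0.2431·15.4 + 51·0.00165) / 51.24 = 0.07469 mg/L.
Travel time t = 8900 m / 0.12 m/s = 7.417e+04 s = 0.8584 d.
C = 0.07469·exp(−0.87·0.8584) = 0.07469·0.4739 = 0.03539 mg/L.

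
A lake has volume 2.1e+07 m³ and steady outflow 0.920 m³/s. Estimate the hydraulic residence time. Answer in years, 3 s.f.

0.723 yr

Q = 0.920 m³/s × 3.156e+07 s/yr = 2.903e+07 m³/yr.
Hydraulic residence time τ = V/Q = 2.1e+07/2.903e+07 = 0.7233 yr.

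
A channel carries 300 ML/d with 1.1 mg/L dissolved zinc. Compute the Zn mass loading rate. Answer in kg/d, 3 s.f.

330 kg/d

300 ML/d = 3.472 m³/s.
Mass flux = Q·C = 3.472 m³/s × 1.1 g/m³ = 3.819 g/s.
= 3.819 g/s × 86.4 = 330 kg/d.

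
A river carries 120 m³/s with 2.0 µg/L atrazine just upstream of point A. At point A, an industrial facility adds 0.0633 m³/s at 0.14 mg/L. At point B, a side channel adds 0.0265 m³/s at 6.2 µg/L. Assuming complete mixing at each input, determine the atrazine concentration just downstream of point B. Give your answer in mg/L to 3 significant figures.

2.0 µg/L = 0.002 mg/L.
After input A: C = (120·0.002 + 0.0633·0.14) / 120.1 = 0.002073 mg/L.
6.2 µg/L = 0.0062 mg/L.
After input B: C = (120.1·0.002073 + 0.0265·0.0062) / 120.1 = 0.002074 mg/L.

0.00207 mg/L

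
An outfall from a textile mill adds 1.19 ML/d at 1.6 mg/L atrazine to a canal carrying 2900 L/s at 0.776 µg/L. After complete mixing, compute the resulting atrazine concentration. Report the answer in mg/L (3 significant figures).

0.00834 mg/L

1.19 ML/d = 0.01377 m³/s.
2900 L/s = 2.9 m³/s.
0.776 µg/L = 0.000776 mg/L.
By mass balance at complete mixing, C = (0.01377·1.6 + 2.9·0.000776) / (0.01377 + 2.9) = 0.02429/2.914 = 0.008335 mg/L.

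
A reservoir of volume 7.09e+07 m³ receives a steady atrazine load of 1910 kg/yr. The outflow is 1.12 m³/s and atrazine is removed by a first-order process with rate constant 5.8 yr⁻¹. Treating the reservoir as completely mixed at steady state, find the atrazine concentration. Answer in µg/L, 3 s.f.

4.28 µg/L

Outflow Q = 1.12 m³/s × 3.156e+07 s/yr = 3.534e+07 m³/yr.
Steady-state CSTR mass balance: W = Q·C + k·V·C, so C = W/(Q + kV).
Q + kV = 3.534e+07 + 5.8·7.09e+07 = 4.466e+08 m³/yr.
C = 1910/4.466e+08 = 4.277e-06 kg/m³ = 0.004277 mg/L = 4.277 µg/L.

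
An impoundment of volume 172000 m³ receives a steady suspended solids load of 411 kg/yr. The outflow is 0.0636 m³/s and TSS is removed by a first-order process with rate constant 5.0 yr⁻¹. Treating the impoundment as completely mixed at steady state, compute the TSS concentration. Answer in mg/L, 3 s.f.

0.143 mg/L

Outflow Q = 0.0636 m³/s × 3.156e+07 s/yr = 2.007e+06 m³/yr.
Steady-state CSTR mass balance: W = Q·C + k·V·C, so C = W/(Q + kV).
Q + kV = 2.007e+06 + 5.0·172000 = 2.867e+06 m³/yr.
C = 411/2.867e+06 = 0.0001434 kg/m³ = 0.1434 mg/L.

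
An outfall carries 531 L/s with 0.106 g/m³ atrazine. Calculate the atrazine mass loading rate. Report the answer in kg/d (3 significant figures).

531 L/s = 0.531 m³/s.
Mass flux = Q·C = 0.531 m³/s × 0.106 g/m³ = 0.05629 g/s.
= 0.05629 g/s × 86.4 = 4.863 kg/d.

4.86 kg/d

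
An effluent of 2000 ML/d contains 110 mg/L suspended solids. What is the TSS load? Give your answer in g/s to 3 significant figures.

2550 g/s

2000 ML/d = 23.15 m³/s.
Mass flux = Q·C = 23.15 m³/s × 110 g/m³ = 2546 g/s.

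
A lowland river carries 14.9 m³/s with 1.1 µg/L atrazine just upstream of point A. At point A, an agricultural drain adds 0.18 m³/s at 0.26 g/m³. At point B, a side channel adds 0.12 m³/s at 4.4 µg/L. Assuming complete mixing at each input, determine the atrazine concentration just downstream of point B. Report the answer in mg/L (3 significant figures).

0.00419 mg/L

1.1 µg/L = 0.0011 mg/L.
After input A: C = (14.9·0.0011 + 0.18·0.26) / 15.08 = 0.00419 mg/L.
4.4 µg/L = 0.0044 mg/L.
After input B: C = (15.08·0.00419 + 0.12·0.0044) / 15.2 = 0.004192 mg/L.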